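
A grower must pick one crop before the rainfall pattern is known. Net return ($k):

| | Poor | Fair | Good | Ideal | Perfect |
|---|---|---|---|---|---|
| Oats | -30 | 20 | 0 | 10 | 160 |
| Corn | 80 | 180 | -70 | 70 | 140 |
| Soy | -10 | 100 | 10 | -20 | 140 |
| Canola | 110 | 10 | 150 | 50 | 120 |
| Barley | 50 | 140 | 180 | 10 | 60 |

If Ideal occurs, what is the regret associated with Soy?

90

Best payoff under Ideal is 70.
Regret = 70 − (-20) = 90.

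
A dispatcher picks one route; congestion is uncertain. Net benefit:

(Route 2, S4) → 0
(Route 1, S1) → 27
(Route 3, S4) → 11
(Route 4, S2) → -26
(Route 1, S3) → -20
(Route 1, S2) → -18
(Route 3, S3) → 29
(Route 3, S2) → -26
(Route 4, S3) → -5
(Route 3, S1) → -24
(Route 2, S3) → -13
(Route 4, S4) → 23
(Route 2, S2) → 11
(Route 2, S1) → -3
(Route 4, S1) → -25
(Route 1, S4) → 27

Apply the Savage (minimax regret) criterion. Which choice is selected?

Route 2

Column bests: S1=27, S2=11, S3=29, S4=27.
Route 1 regrets: 0, 29, 49, 0 → max 49
Route 2 regrets: 30, 0, 42, 27 → max 42
Route 3 regrets: 51, 37, 0, 16 → max 51
Route 4 regrets: 52, 37, 34, 4 → max 52
Smallest max regret = 42 → Route 2.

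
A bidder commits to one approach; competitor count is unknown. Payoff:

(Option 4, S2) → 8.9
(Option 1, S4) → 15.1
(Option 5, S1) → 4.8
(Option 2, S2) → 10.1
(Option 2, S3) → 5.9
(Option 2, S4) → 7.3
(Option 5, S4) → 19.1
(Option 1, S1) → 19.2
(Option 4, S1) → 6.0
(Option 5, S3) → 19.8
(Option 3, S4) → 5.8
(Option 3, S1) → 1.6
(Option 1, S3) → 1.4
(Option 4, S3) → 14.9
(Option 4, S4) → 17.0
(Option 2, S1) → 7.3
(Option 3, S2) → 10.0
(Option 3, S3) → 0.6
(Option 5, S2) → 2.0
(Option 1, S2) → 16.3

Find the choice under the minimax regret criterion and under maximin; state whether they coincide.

Column bests: S1=19.2, S2=16.3, S3=19.8, S4=19.1.
Option 1 regrets: 0.0, 0.0, 18.4, 4.0 → max 18.4
Option 2 regrets: 11.9, 6.2, 13.9, 11.8 → max 13.9
Option 3 regrets: 17.6, 6.3, 19.2, 13.3 → max 19.2
Option 4 regrets: 13.2, 7.4, 4.9, 2.1 → max 13.2
Option 5 regrets: 14.4, 14.3, 0.0, 0.0 → max 14.4
Smallest max regret = 13.2 → Option 4.
Row minima: Option 1=1.4, Option 2=5.9, Option 3=0.6, Option 4=6.0, Option 5=2.0
Best worst-case = 6.0 → Option 4.

minimax regret → Option 4; maximin → Option 4 (agree)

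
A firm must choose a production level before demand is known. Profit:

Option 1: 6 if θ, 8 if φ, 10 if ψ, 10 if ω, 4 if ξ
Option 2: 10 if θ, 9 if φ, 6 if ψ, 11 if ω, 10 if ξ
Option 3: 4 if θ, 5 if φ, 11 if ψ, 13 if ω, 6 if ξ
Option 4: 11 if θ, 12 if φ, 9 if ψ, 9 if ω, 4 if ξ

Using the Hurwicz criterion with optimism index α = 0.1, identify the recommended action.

Option 1: 0.1·10 + 0.9·4 = 4.6
Option 2: 0.1·11 + 0.9·6 = 6.5
Option 3: 0.1·13 + 0.9·4 = 4.9
Option 4: 0.1·12 + 0.9·4 = 4.8
Highest Hurwicz score = 6.5 → Option 2.

Option 2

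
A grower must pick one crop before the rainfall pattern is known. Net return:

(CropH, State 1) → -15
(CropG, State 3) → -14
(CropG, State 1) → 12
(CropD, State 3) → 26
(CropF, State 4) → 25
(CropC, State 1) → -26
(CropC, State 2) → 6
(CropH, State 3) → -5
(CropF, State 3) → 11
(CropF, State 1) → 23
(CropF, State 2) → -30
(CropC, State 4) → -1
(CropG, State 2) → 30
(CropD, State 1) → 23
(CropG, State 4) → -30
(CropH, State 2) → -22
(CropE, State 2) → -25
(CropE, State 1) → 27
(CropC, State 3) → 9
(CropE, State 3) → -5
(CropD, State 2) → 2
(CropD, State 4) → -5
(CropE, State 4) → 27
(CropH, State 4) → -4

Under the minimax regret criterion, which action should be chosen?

Column bests: State 1=27, State 2=30, State 3=26, State 4=27.
CropD regrets: 4, 28, 0, 32 → max 32
CropC regrets: 53, 24, 17, 28 → max 53
CropH regrets: 42, 52, 31, 31 → max 52
CropF regrets: 4, 60, 15, 2 → max 60
CropG regrets: 15, 0, 40, 57 → max 57
CropE regrets: 0, 55, 31, 0 → max 55
Smallest max regret = 32 → CropD.

CropD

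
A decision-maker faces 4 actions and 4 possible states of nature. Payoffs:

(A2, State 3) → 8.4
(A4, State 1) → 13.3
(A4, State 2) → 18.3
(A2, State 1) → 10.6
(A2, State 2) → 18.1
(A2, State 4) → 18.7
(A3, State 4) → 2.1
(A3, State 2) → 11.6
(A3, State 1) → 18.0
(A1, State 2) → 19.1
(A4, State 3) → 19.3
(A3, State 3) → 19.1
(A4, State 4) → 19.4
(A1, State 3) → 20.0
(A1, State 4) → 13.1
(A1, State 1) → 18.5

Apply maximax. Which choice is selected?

Row maxima: A1=20.0, A2=18.7, A3=19.1, A4=19.4
Best best-case = 20.0 → A1.

A1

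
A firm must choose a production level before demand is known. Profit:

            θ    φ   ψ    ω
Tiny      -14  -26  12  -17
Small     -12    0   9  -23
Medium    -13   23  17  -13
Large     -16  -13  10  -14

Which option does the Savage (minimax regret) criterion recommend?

Medium

Column bests: θ=-12, φ=23, ψ=17, ω=-13.
Tiny regrets: 2, 49, 5, 4 → max 49
Small regrets: 0, 23, 8, 10 → max 23
Medium regrets: 1, 0, 0, 0 → max 1
Large regrets: 4, 36, 7, 1 → max 36
Smallest max regret = 1 → Medium.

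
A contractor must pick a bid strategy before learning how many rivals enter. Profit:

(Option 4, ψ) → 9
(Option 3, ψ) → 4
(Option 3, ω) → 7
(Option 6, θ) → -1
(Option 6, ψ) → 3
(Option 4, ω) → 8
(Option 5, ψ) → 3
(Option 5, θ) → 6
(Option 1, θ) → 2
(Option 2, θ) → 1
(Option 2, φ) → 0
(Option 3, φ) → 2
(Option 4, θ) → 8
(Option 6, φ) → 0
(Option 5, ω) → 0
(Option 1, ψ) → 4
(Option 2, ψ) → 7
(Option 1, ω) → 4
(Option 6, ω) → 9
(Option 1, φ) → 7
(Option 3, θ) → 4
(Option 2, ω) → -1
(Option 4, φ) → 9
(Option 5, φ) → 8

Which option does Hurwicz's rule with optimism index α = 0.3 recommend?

Option 4

Option 1: 0.3·7 + 0.7·2 = 3.5
Option 2: 0.3·7 + 0.7·(-1) = 1.4
Option 3: 0.3·7 + 0.7·2 = 3.5
Option 4: 0.3·9 + 0.7·8 = 8.3
Option 5: 0.3·8 + 0.7·0 = 2.4
Option 6: 0.3·9 + 0.7·(-1) = 2
Highest Hurwicz score = 8.3 → Option 4.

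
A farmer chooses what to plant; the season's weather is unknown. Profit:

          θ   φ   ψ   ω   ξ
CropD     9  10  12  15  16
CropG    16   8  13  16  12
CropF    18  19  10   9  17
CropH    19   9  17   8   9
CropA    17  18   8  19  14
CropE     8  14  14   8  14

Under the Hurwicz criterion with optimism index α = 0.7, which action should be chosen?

CropD: 0.7·16 + 0.3·9 = 13.9
CropG: 0.7·16 + 0.3·8 = 13.6
CropF: 0.7·19 + 0.3·9 = 16
CropH: 0.7·19 + 0.3·8 = 15.7
CropA: 0.7·19 + 0.3·8 = 15.7
CropE: 0.7·14 + 0.3·8 = 12.2
Highest Hurwicz score = 16 → CropF.

CropF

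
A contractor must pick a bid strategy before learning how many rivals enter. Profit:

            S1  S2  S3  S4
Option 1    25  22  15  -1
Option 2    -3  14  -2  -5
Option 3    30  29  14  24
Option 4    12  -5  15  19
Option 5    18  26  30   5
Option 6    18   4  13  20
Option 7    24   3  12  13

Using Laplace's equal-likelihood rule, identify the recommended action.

Option 3

Row averages: Option 1=15.25, Option 2=1, Option 3=24.25, Option 4=10.25, Option 5=19.75, Option 6=13.75, Option 7=13
Highest average = 24.25 → Option 3.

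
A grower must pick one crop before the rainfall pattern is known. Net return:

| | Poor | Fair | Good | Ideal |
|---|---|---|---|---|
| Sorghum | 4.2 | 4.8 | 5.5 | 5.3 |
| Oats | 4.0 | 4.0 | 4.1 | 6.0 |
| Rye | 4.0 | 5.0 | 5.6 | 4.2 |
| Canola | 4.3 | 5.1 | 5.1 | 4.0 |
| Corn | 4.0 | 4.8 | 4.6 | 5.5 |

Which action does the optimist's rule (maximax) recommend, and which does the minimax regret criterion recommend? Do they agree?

maximax → Oats; minimax regret → Sorghum (disagree)

Row maxima: Sorghum=5.5, Oats=6.0, Rye=5.6, Canola=5.1, Corn=5.5
Best best-case = 6.0 → Oats.
Column bests: Poor=4.3, Fair=5.1, Good=5.6, Ideal=6.0.
Sorghum regrets: 0.1, 0.3, 0.1, 0.7 → max 0.7
Oats regrets: 0.3, 1.1, 1.5, 0.0 → max 1.5
Rye regrets: 0.3, 0.1, 0.0, 1.8 → max 1.8
Canola regrets: 0.0, 0.0, 0.5, 2.0 → max 2.0
Corn regrets: 0.3, 0.3, 1.0, 0.5 → max 1.0
Smallest max regret = 0.7 → Sorghum.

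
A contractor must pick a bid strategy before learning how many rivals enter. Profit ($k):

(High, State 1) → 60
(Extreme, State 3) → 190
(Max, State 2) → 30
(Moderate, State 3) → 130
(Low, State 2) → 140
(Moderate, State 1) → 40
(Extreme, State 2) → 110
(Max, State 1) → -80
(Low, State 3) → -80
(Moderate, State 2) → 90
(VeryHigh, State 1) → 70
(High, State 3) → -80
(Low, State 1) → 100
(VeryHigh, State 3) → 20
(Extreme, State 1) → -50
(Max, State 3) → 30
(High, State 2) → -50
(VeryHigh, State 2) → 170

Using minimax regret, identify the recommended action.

Column bests: State 1=100, State 2=170, State 3=190.
Low regrets: 0, 30, 270 → max 270
Moderate regrets: 60, 80, 60 → max 80
High regrets: 40, 220, 270 → max 270
VeryHigh regrets: 30, 0, 170 → max 170
Extreme regrets: 150, 60, 0 → max 150
Max regrets: 180, 140, 160 → max 180
Smallest max regret = 80 → Moderate.

Moderate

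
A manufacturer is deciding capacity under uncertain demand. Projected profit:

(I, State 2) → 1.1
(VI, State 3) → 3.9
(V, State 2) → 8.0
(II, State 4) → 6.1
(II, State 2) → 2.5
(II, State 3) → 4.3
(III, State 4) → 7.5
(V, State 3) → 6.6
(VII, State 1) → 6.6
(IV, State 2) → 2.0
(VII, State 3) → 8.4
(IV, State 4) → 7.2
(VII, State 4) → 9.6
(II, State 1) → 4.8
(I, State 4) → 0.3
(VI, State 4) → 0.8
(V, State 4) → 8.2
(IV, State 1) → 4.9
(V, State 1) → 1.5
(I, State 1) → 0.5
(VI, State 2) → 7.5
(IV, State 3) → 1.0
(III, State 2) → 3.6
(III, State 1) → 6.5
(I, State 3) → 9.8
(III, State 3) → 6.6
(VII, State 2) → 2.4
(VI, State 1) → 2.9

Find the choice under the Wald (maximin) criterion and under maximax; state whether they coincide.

Row minima: I=0.3, II=2.5, III=3.6, IV=1.0, V=1.5, VI=0.8, VII=2.4
Best worst-case = 3.6 → III.
Row maxima: I=9.8, II=6.1, III=7.5, IV=7.2, V=8.2, VI=7.5, VII=9.6
Best best-case = 9.8 → I.

maximin → III; maximax → I (disagree)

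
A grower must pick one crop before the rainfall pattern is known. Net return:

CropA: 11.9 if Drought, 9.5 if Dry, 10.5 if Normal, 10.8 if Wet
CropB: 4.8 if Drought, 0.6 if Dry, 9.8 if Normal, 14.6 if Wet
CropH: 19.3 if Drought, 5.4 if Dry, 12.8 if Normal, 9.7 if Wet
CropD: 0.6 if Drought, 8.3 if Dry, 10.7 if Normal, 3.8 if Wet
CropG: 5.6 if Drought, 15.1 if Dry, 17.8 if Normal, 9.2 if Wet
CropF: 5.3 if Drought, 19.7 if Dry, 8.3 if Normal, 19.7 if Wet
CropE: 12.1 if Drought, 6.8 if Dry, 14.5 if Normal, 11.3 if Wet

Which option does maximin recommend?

Row minima: CropA=9.5, CropB=0.6, CropH=5.4, CropD=0.6, CropG=5.6, CropF=5.3, CropE=6.8
Best worst-case = 9.5 → CropA.

CropA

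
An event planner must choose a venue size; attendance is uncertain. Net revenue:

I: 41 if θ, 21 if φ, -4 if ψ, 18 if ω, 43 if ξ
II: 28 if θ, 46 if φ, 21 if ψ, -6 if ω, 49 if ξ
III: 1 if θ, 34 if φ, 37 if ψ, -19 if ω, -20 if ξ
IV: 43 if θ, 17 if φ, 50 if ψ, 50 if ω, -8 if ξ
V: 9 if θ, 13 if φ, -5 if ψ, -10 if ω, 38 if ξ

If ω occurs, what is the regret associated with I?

Best payoff under ω is 50.
Regret = 50 − 18 = 32.

32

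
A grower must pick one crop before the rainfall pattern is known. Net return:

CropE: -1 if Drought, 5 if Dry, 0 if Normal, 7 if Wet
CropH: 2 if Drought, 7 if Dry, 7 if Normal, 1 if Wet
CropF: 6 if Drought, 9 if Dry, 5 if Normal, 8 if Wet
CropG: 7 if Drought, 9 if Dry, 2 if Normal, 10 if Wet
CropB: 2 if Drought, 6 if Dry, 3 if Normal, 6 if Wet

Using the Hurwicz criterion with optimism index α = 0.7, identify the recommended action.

CropE: 0.7·7 + 0.3·(-1) = 4.6
CropH: 0.7·7 + 0.3·1 = 5.2
CropF: 0.7·9 + 0.3·5 = 7.8
CropG: 0.7·10 + 0.3·2 = 7.6
CropB: 0.7·6 + 0.3·2 = 4.8
Highest Hurwicz score = 7.8 → CropF.

CropF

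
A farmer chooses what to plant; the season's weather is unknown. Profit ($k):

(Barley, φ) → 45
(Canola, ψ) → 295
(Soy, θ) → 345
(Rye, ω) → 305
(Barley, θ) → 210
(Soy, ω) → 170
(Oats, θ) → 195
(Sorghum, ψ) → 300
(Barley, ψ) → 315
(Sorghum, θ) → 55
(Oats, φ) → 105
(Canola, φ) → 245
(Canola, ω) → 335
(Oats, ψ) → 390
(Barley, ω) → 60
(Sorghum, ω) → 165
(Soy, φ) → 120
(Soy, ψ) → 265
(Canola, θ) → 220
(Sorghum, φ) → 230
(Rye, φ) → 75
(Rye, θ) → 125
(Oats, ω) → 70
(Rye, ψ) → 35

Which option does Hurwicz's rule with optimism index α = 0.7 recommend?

Soy: 0.7·345 + 0.3·120 = 277.5
Oats: 0.7·390 + 0.3·70 = 294
Sorghum: 0.7·300 + 0.3·55 = 226.5
Canola: 0.7·335 + 0.3·220 = 300.5
Rye: 0.7·305 + 0.3·35 = 224
Barley: 0.7·315 + 0.3·45 = 234
Highest Hurwicz score = 300.5 → Canola.

Canola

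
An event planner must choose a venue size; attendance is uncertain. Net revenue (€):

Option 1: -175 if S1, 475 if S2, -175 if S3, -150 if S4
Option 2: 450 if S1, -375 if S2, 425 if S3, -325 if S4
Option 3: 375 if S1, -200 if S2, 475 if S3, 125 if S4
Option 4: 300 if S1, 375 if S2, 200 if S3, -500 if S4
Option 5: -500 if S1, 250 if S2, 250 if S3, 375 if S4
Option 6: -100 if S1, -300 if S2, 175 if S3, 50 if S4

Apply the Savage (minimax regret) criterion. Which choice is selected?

Column bests: S1=450, S2=475, S3=475, S4=375.
Option 1 regrets: 625, 0, 650, 525 → max 650
Option 2 regrets: 0, 850, 50, 700 → max 850
Option 3 regrets: 75, 675, 0, 250 → max 675
Option 4 regrets: 150, 100, 275, 875 → max 875
Option 5 regrets: 950, 225, 225, 0 → max 950
Option 6 regrets: 550, 775, 300, 325 → max 775
Smallest max regret = 650 → Option 1.

Option 1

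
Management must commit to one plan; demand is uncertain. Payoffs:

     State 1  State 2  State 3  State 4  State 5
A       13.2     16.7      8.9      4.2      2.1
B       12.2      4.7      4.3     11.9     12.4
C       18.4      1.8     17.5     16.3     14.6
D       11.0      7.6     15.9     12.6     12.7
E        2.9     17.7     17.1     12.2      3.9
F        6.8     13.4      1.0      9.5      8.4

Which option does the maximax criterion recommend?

Row maxima: A=16.7, B=12.4, C=18.4, D=15.9, E=17.7, F=13.4
Best best-case = 18.4 → C.

C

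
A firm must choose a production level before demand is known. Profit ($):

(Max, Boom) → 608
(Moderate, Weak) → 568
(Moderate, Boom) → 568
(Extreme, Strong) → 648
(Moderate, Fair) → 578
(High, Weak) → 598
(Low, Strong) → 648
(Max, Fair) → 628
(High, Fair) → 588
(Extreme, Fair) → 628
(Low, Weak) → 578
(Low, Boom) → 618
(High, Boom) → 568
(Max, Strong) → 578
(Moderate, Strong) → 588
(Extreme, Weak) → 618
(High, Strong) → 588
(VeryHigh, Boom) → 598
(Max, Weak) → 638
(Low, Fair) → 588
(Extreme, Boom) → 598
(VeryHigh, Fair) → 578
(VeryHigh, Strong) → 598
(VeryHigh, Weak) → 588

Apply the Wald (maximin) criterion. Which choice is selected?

Extreme

Row minima: Low=578, Moderate=568, High=568, VeryHigh=578, Extreme=598, Max=578
Best worst-case = 598 → Extreme.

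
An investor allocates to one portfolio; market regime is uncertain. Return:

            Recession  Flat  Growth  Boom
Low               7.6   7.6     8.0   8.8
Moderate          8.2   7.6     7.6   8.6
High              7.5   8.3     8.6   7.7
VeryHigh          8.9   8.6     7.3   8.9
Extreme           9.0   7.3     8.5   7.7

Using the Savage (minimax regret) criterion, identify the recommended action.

Column bests: Recession=9.0, Flat=8.6, Growth=8.6, Boom=8.9.
Low regrets: 1.4, 1.0, 0.6, 0.1 → max 1.4
Moderate regrets: 0.8, 1.0, 1.0, 0.3 → max 1.0
High regrets: 1.5, 0.3, 0.0, 1.2 → max 1.5
VeryHigh regrets: 0.1, 0.0, 1.3, 0.0 → max 1.3
Extreme regrets: 0.0, 1.3, 0.1, 1.2 → max 1.3
Smallest max regret = 1.0 → Moderate.

Moderate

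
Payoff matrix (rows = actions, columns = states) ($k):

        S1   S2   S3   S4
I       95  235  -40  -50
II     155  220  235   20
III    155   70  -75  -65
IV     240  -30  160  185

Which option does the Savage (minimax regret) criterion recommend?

Column bests: S1=240, S2=235, S3=235, S4=185.
I regrets: 145, 0, 275, 235 → max 275
II regrets: 85, 15, 0, 165 → max 165
III regrets: 85, 165, 310, 250 → max 310
IV regrets: 0, 265, 75, 0 → max 265
Smallest max regret = 165 → II.

II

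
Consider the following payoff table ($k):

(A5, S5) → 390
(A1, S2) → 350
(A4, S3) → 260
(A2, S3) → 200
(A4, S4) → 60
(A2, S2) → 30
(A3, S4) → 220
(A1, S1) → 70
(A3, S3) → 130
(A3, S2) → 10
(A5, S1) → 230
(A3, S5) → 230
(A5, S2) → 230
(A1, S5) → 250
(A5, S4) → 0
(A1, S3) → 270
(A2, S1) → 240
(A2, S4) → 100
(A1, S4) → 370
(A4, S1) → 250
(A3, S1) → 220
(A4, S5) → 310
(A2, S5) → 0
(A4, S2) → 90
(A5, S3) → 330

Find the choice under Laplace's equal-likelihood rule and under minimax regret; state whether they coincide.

laplace → A1; minimax regret → A1 (agree)

Row averages: A1=262, A2=114, A3=162, A4=194, A5=236
Highest average = 262 → A1.
Column bests: S1=250, S2=350, S3=330, S4=370, S5=390.
A1 regrets: 180, 0, 60, 0, 140 → max 180
A2 regrets: 10, 320, 130, 270, 390 → max 390
A3 regrets: 30, 340, 200, 150, 160 → max 340
A4 regrets: 0, 260, 70, 310, 80 → max 310
A5 regrets: 20, 120, 0, 370, 0 → max 370
Smallest max regret = 180 → A1.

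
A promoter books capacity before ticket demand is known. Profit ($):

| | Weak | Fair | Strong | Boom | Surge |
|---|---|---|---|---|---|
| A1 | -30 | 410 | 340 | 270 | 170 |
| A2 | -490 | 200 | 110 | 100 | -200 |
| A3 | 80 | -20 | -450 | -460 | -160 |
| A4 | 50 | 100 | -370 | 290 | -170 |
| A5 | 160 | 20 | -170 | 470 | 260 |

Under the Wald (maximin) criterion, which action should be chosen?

Row minima: A1=-30, A2=-490, A3=-460, A4=-370, A5=-170
Best worst-case = -30 → A1.

A1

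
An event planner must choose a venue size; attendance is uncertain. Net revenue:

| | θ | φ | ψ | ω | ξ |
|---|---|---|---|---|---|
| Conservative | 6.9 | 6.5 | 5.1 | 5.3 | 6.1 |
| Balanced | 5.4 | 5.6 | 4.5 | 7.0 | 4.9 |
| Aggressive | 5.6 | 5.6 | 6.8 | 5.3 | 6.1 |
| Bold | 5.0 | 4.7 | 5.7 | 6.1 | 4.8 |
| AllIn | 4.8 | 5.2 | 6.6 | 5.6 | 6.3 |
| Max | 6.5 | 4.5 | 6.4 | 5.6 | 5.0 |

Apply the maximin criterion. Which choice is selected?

Row minima: Conservative=5.1, Balanced=4.5, Aggressive=5.3, Bold=4.7, AllIn=4.8, Max=4.5
Best worst-case = 5.3 → Aggressive.

Aggressive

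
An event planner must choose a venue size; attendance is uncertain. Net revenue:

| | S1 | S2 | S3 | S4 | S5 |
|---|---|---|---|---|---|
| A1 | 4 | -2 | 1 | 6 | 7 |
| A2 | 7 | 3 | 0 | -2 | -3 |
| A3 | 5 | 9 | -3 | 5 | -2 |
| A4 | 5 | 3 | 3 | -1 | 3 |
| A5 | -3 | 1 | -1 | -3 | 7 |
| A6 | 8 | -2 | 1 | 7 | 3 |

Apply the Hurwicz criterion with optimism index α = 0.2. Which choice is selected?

A1: 0.2·7 + 0.8·(-2) = -0.2
A2: 0.2·7 + 0.8·(-3) = -1
A3: 0.2·9 + 0.8·(-3) = -0.6
A4: 0.2·5 + 0.8·(-1) = 0.2
A5: 0.2·7 + 0.8·(-3) = -1
A6: 0.2·8 + 0.8·(-2) = 0
Highest Hurwicz score = 0.2 → A4.

A4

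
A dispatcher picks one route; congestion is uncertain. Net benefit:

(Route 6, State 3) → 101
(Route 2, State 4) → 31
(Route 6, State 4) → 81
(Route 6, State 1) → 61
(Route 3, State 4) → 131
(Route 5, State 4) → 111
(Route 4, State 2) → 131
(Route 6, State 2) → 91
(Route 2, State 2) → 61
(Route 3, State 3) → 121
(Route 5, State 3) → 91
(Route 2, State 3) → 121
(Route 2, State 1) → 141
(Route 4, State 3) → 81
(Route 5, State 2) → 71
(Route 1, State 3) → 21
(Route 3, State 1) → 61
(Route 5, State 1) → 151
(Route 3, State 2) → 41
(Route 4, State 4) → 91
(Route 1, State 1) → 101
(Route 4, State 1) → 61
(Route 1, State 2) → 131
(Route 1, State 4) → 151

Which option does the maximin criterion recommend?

Route 5

Row minima: Route 1=21, Route 2=31, Route 3=41, Route 4=61, Route 5=71, Route 6=61
Best worst-case = 71 → Route 5.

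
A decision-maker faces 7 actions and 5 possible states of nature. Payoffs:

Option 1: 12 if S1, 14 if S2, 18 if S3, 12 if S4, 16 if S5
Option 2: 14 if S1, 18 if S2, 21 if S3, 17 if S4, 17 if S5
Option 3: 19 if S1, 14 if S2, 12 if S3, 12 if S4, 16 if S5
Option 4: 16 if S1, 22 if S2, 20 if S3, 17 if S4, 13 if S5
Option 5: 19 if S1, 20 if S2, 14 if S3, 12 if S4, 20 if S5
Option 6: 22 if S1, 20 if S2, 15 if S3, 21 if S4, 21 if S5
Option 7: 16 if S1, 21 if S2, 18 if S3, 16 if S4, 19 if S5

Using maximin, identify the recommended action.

Row minima: Option 1=12, Option 2=14, Option 3=12, Option 4=13, Option 5=12, Option 6=15, Option 7=16
Best worst-case = 16 → Option 7.

Option 7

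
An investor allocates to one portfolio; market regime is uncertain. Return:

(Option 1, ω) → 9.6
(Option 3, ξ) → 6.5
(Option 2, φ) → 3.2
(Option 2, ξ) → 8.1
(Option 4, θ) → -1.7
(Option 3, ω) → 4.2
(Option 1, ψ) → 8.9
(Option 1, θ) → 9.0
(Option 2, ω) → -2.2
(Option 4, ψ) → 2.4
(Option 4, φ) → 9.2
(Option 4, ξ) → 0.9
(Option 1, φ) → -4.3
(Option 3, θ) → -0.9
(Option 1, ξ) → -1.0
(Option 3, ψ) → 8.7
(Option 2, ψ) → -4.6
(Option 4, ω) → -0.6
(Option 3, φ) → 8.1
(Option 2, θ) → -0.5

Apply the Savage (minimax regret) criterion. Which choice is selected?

Column bests: θ=9.0, φ=9.2, ψ=8.9, ω=9.6, ξ=8.1.
Option 1 regrets: 0.0, 13.5, 0.0, 0.0, 9.1 → max 13.5
Option 2 regrets: 9.5, 6.0, 13.5, 11.8, 0.0 → max 13.5
Option 3 regrets: 9.9, 1.1, 0.2, 5.4, 1.6 → max 9.9
Option 4 regrets: 10.7, 0.0, 6.5, 10.2, 7.2 → max 10.7
Smallest max regret = 9.9 → Option 3.

Option 3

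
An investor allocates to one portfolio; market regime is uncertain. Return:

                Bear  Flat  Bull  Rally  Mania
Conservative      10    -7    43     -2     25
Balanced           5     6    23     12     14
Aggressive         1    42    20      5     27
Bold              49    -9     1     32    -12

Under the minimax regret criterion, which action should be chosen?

Balanced

Column bests: Bear=49, Flat=42, Bull=43, Rally=32, Mania=27.
Conservative regrets: 39, 49, 0, 34, 2 → max 49
Balanced regrets: 44, 36, 20, 20, 13 → max 44
Aggressive regrets: 48, 0, 23, 27, 0 → max 48
Bold regrets: 0, 51, 42, 0, 39 → max 51
Smallest max regret = 44 → Balanced.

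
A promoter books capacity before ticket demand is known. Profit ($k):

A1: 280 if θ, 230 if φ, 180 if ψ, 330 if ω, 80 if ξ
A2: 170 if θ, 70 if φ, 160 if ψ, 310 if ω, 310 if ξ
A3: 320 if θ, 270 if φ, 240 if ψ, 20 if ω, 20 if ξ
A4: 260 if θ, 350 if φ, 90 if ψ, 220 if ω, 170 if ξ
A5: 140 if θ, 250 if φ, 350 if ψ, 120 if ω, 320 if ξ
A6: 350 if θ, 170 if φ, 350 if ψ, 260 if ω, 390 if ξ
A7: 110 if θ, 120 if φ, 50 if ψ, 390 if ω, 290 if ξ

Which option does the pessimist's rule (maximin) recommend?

Row minima: A1=80, A2=70, A3=20, A4=90, A5=120, A6=170, A7=50
Best worst-case = 170 → A6.

A6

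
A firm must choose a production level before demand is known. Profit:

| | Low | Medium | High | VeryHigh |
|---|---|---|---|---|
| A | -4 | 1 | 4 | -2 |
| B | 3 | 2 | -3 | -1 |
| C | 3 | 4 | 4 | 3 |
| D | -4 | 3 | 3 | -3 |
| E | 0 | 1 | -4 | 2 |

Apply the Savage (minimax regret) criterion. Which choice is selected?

C

Column bests: Low=3, Medium=4, High=4, VeryHigh=3.
A regrets: 7, 3, 0, 5 → max 7
B regrets: 0, 2, 7, 4 → max 7
C regrets: 0, 0, 0, 0 → max 0
D regrets: 7, 1, 1, 6 → max 7
E regrets: 3, 3, 8, 1 → max 8
Smallest max regret = 0 → C.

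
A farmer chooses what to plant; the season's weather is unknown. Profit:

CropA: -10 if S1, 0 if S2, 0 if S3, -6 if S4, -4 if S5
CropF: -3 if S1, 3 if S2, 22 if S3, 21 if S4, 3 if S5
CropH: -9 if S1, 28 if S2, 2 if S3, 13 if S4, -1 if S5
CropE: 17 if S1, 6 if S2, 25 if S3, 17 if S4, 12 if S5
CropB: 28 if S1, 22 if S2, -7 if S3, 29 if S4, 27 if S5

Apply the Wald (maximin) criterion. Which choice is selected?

CropE

Row minima: CropA=-10, CropF=-3, CropH=-9, CropE=6, CropB=-7
Best worst-case = 6 → CropE.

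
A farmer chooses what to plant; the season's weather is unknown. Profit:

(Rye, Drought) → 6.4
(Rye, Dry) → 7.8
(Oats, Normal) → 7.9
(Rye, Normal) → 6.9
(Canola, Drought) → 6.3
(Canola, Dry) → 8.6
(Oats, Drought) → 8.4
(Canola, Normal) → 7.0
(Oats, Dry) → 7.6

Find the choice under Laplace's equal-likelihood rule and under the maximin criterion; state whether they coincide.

laplace → Oats; maximin → Oats (agree)

Row averages: Oats=239/30, Canola=7.3, Rye=211/30
Highest average = 239/30 → Oats.
Row minima: Oats=7.6, Canola=6.3, Rye=6.4
Best worst-case = 7.6 → Oats.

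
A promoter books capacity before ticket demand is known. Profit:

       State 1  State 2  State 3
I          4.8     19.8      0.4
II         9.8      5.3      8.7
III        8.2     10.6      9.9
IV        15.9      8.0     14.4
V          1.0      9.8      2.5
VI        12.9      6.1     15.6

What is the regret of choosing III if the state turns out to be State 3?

Best payoff under State 3 is 15.6.
Regret = 15.6 − 9.9 = 5.7.

5.7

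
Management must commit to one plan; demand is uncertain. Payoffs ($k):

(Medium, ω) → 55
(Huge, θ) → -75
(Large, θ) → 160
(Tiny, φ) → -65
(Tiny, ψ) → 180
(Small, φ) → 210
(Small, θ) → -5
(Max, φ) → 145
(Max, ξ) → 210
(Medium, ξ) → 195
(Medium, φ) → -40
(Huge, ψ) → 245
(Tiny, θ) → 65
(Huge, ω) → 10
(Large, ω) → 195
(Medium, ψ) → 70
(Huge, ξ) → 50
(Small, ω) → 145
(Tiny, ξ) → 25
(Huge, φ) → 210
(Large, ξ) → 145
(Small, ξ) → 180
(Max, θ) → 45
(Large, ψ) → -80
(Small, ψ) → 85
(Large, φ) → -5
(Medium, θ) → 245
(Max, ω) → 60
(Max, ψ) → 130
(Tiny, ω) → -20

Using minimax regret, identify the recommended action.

Max

Column bests: θ=245, φ=210, ψ=245, ω=195, ξ=210.
Tiny regrets: 180, 275, 65, 215, 185 → max 275
Small regrets: 250, 0, 160, 50, 30 → max 250
Medium regrets: 0, 250, 175, 140, 15 → max 250
Large regrets: 85, 215, 325, 0, 65 → max 325
Huge regrets: 320, 0, 0, 185, 160 → max 320
Max regrets: 200, 65, 115, 135, 0 → max 200
Smallest max regret = 200 → Max.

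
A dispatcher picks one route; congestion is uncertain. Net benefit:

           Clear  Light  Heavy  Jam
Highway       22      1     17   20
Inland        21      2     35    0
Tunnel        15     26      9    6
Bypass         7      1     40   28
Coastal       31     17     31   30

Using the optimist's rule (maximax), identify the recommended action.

Row maxima: Highway=22, Inland=35, Tunnel=26, Bypass=40, Coastal=31
Best best-case = 40 → Bypass.

Bypass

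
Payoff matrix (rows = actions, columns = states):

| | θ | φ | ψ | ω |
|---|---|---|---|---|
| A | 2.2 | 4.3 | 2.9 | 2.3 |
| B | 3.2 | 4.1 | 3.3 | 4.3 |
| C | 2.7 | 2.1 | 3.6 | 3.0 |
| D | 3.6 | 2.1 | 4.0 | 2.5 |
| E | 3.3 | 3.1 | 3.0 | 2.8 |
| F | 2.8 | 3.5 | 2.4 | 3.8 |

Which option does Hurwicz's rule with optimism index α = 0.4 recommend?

B

A: 0.4·4.3 + 0.6·2.2 = 3.04
B: 0.4·4.3 + 0.6·3.2 = 3.64
C: 0.4·3.6 + 0.6·2.1 = 2.7
D: 0.4·4.0 + 0.6·2.1 = 2.86
E: 0.4·3.3 + 0.6·2.8 = 3
F: 0.4·3.8 + 0.6·2.4 = 2.96
Highest Hurwicz score = 3.64 → B.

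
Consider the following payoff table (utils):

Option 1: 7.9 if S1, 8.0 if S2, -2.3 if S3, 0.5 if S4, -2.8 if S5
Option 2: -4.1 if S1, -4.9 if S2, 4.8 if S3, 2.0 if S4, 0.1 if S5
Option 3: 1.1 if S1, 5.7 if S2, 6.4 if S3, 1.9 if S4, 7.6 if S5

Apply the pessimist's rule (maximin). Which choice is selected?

Row minima: Option 1=-2.8, Option 2=-4.9, Option 3=1.1
Best worst-case = 1.1 → Option 3.

Option 3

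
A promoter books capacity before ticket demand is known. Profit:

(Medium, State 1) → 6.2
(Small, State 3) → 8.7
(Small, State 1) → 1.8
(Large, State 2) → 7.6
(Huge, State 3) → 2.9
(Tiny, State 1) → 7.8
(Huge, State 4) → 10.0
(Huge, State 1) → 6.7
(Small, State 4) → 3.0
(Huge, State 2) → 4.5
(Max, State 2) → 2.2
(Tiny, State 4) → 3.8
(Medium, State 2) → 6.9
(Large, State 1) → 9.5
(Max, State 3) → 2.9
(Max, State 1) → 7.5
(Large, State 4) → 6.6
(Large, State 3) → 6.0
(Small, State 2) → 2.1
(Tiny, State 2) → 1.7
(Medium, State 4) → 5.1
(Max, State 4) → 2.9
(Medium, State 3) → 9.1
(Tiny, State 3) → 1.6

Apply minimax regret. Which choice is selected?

Column bests: State 1=9.5, State 2=7.6, State 3=9.1, State 4=10.0.
Tiny regrets: 1.7, 5.9, 7.5, 6.2 → max 7.5
Small regrets: 7.7, 5.5, 0.4, 7.0 → max 7.7
Medium regrets: 3.3, 0.7, 0.0, 4.9 → max 4.9
Large regrets: 0.0, 0.0, 3.1, 3.4 → max 3.4
Huge regrets: 2.8, 3.1, 6.2, 0.0 → max 6.2
Max regrets: 2.0, 5.4, 6.2, 7.1 → max 7.1
Smallest max regret = 3.4 → Large.

Large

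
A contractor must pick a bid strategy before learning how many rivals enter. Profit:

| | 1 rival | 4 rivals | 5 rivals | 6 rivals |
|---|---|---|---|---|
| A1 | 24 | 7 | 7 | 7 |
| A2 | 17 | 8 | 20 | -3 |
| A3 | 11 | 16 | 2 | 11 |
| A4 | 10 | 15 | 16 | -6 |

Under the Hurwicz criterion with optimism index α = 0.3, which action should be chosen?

A1: 0.3·24 + 0.7·7 = 12.1
A2: 0.3·20 + 0.7·(-3) = 3.9
A3: 0.3·16 + 0.7·2 = 6.2
A4: 0.3·16 + 0.7·(-6) = 0.6
Highest Hurwicz score = 12.1 → A1.

A1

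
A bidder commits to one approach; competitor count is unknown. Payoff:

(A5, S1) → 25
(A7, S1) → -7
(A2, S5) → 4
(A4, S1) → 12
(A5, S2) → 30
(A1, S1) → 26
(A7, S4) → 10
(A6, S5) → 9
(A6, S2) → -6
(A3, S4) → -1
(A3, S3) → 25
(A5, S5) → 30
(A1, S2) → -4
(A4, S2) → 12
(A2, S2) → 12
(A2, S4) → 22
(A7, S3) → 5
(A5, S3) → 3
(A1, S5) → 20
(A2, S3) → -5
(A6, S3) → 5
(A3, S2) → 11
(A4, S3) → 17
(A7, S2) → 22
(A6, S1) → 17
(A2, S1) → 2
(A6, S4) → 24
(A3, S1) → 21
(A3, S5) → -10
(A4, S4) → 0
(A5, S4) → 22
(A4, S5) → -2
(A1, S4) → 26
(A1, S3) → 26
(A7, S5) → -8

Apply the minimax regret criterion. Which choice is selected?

A5

Column bests: S1=26, S2=30, S3=26, S4=26, S5=30.
A1 regrets: 0, 34, 0, 0, 10 → max 34
A2 regrets: 24, 18, 31, 4, 26 → max 31
A3 regrets: 5, 19, 1, 27, 40 → max 40
A4 regrets: 14, 18, 9, 26, 32 → max 32
A5 regrets: 1, 0, 23, 4, 0 → max 23
A6 regrets: 9, 36, 21, 2, 21 → max 36
A7 regrets: 33, 8, 21, 16, 38 → max 38
Smallest max regret = 23 → A5.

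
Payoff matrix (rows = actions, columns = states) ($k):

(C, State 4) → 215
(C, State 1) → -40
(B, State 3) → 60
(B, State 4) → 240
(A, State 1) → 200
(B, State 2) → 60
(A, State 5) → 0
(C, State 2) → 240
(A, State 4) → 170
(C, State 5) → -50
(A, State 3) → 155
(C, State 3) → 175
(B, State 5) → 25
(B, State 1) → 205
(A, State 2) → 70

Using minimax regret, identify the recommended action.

Column bests: State 1=205, State 2=240, State 3=175, State 4=240, State 5=25.
A regrets: 5, 170, 20, 70, 25 → max 170
B regrets: 0, 180, 115, 0, 0 → max 180
C regrets: 245, 0, 0, 25, 75 → max 245
Smallest max regret = 170 → A.

A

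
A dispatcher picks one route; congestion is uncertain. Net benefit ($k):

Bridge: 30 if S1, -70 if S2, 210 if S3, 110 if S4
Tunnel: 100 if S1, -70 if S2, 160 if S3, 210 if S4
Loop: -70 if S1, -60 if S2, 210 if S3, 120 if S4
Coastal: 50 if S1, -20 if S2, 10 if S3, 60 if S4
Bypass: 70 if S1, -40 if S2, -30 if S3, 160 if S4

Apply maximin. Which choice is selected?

Coastal

Row minima: Bridge=-70, Tunnel=-70, Loop=-70, Coastal=-20, Bypass=-40
Best worst-case = -20 → Coastal.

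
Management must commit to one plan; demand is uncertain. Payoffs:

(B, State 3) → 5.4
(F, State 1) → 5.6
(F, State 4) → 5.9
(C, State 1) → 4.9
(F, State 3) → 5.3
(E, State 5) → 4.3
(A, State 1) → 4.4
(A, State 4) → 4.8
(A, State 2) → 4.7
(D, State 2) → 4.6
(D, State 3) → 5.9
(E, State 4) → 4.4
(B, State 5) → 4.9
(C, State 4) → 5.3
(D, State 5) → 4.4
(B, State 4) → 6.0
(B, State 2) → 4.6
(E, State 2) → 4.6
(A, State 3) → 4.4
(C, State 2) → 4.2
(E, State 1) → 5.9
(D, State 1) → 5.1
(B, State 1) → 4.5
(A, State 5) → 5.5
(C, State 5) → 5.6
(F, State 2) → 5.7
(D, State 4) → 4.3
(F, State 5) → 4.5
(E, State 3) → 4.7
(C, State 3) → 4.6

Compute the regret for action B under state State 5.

Best payoff under State 5 is 5.6.
Regret = 5.6 − 4.9 = 0.7.

0.7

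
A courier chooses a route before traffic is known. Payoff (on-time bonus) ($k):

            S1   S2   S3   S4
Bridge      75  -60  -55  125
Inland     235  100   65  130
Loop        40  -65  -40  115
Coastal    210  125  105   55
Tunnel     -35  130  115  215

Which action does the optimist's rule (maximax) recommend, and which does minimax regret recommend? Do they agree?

Row maxima: Bridge=125, Inland=235, Loop=115, Coastal=210, Tunnel=215
Best best-case = 235 → Inland.
Column bests: S1=235, S2=130, S3=115, S4=215.
Bridge regrets: 160, 190, 170, 90 → max 190
Inland regrets: 0, 30, 50, 85 → max 85
Loop regrets: 195, 195, 155, 100 → max 195
Coastal regrets: 25, 5, 10, 160 → max 160
Tunnel regrets: 270, 0, 0, 0 → max 270
Smallest max regret = 85 → Inland.

maximax → Inland; minimax regret → Inland (agree)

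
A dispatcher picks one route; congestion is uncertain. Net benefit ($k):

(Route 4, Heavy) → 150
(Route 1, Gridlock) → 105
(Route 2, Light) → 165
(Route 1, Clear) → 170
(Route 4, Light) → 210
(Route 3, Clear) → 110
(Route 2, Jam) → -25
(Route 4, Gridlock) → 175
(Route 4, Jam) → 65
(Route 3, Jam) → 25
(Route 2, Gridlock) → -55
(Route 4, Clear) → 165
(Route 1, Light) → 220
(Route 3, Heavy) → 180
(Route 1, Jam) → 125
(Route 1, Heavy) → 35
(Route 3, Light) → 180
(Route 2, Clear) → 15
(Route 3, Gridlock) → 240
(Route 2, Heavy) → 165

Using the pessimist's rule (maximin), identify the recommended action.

Row minima: Route 1=35, Route 2=-55, Route 3=25, Route 4=65
Best worst-case = 65 → Route 4.

Route 4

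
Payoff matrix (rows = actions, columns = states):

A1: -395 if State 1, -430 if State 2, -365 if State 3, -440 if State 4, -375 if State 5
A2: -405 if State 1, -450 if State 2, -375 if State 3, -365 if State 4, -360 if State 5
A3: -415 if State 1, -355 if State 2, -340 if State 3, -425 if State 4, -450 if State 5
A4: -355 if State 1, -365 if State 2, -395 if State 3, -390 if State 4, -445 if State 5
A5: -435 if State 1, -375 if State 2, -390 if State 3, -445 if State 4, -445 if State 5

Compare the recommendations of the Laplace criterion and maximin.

laplace → A4; maximin → A1 (disagree)

Row averages: A1=-401, A2=-391, A3=-397, A4=-390, A5=-418
Highest average = -390 → A4.
Row minima: A1=-440, A2=-450, A3=-450, A4=-445, A5=-445
Best worst-case = -440 → A1.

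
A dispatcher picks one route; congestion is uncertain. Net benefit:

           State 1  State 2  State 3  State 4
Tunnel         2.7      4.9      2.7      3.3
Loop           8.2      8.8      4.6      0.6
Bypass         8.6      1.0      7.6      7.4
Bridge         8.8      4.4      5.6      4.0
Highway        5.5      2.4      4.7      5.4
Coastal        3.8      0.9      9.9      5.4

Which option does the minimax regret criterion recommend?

Bridge

Column bests: State 1=8.8, State 2=8.8, State 3=9.9, State 4=7.4.
Tunnel regrets: 6.1, 3.9, 7.2, 4.1 → max 7.2
Loop regrets: 0.6, 0.0, 5.3, 6.8 → max 6.8
Bypass regrets: 0.2, 7.8, 2.3, 0.0 → max 7.8
Bridge regrets: 0.0, 4.4, 4.3, 3.4 → max 4.4
Highway regrets: 3.3, 6.4, 5.2, 2.0 → max 6.4
Coastal regrets: 5.0, 7.9, 0.0, 2.0 → max 7.9
Smallest max regret = 4.4 → Bridge.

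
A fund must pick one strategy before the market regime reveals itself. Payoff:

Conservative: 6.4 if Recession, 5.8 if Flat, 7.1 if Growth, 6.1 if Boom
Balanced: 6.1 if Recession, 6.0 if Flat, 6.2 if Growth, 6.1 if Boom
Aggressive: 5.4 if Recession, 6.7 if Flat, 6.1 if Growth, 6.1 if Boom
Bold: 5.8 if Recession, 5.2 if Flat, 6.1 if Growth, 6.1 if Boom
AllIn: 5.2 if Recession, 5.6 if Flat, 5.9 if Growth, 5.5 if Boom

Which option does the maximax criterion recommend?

Row maxima: Conservative=7.1, Balanced=6.2, Aggressive=6.7, Bold=6.1, AllIn=5.9
Best best-case = 7.1 → Conservative.

Conservative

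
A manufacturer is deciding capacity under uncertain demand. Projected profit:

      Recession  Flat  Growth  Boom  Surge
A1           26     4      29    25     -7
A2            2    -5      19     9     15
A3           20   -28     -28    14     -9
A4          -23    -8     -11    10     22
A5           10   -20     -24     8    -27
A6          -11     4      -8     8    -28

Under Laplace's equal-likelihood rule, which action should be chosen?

Row averages: A1=15.4, A2=8, A3=-6.2, A4=-2, A5=-10.6, A6=-7
Highest average = 15.4 → A1.

A1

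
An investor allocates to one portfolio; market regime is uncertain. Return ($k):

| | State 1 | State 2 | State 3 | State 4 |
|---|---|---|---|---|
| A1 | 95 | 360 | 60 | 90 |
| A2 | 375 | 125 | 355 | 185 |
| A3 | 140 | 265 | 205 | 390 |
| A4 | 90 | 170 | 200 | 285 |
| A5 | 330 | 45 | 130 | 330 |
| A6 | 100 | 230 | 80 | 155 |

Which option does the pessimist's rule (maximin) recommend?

Row minima: A1=60, A2=125, A3=140, A4=90, A5=45, A6=80
Best worst-case = 140 → A3.

A3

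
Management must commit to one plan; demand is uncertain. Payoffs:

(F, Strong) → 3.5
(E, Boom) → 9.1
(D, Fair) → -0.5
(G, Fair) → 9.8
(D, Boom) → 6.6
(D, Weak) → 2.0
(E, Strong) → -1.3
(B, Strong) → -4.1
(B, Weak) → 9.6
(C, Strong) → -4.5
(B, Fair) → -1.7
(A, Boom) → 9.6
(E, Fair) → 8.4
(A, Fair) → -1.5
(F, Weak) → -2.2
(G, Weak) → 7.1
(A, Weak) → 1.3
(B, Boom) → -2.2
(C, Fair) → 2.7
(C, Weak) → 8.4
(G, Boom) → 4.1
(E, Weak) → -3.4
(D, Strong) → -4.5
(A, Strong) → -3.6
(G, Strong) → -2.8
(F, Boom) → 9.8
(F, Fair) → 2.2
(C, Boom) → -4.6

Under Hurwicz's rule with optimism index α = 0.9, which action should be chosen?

A: 0.9·9.6 + 0.1·(-3.6) = 8.28
B: 0.9·9.6 + 0.1·(-4.1) = 8.23
C: 0.9·8.4 + 0.1·(-4.6) = 7.1
D: 0.9·6.6 + 0.1·(-4.5) = 5.49
E: 0.9·9.1 + 0.1·(-3.4) = 7.85
F: 0.9·9.8 + 0.1·(-2.2) = 8.6
G: 0.9·9.8 + 0.1·(-2.8) = 8.54
Highest Hurwicz score = 8.6 → F.

F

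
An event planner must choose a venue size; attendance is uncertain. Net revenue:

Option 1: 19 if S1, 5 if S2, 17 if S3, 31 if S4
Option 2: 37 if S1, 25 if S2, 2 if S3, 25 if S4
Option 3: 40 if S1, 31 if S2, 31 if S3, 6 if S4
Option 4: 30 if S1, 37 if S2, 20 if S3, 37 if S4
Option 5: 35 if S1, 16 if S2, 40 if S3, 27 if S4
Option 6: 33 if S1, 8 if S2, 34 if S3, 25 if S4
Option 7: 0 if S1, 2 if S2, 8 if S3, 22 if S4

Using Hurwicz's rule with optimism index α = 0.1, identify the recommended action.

Option 4

Option 1: 0.1·31 + 0.9·5 = 7.6
Option 2: 0.1·37 + 0.9·2 = 5.5
Option 3: 0.1·40 + 0.9·6 = 9.4
Option 4: 0.1·37 + 0.9·20 = 21.7
Option 5: 0.1·40 + 0.9·16 = 18.4
Option 6: 0.1·34 + 0.9·8 = 10.6
Option 7: 0.1·22 + 0.9·0 = 2.2
Highest Hurwicz score = 21.7 → Option 4.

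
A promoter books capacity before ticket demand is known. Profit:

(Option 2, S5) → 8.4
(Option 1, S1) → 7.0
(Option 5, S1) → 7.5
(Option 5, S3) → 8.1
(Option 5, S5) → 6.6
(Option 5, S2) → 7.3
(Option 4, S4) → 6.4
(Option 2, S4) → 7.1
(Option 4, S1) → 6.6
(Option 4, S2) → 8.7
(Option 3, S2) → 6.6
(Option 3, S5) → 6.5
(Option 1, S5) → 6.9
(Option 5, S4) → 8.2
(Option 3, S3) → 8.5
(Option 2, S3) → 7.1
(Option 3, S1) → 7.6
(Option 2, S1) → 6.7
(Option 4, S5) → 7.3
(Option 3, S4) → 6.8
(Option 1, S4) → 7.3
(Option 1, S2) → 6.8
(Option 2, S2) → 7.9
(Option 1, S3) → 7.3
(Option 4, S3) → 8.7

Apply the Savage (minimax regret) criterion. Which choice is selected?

Column bests: S1=7.6, S2=8.7, S3=8.7, S4=8.2, S5=8.4.
Option 1 regrets: 0.6, 1.9, 1.4, 0.9, 1.5 → max 1.9
Option 2 regrets: 0.9, 0.8, 1.6, 1.1, 0.0 → max 1.6
Option 3 regrets: 0.0, 2.1, 0.2, 1.4, 1.9 → max 2.1
Option 4 regrets: 1.0, 0.0, 0.0, 1.8, 1.1 → max 1.8
Option 5 regrets: 0.1, 1.4, 0.6, 0.0, 1.8 → max 1.8
Smallest max regret = 1.6 → Option 2.

Option 2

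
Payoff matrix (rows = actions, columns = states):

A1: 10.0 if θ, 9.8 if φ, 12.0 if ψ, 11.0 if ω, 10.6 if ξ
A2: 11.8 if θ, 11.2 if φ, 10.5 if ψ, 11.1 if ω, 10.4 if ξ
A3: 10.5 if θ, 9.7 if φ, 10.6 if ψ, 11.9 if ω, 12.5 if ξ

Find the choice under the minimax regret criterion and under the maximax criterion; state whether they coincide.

Column bests: θ=11.8, φ=11.2, ψ=12.0, ω=11.9, ξ=12.5.
A1 regrets: 1.8, 1.4, 0.0, 0.9, 1.9 → max 1.9
A2 regrets: 0.0, 0.0, 1.5, 0.8, 2.1 → max 2.1
A3 regrets: 1.3, 1.5, 1.4, 0.0, 0.0 → max 1.5
Smallest max regret = 1.5 → A3.
Row maxima: A1=12.0, A2=11.8, A3=12.5
Best best-case = 12.5 → A3.

minimax regret → A3; maximax → A3 (agree)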